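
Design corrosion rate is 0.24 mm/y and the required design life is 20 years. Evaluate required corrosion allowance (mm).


Corrosion allowance = CR × design life
CA = 0.24 * 20 = 4.8 mm

4.8 mm


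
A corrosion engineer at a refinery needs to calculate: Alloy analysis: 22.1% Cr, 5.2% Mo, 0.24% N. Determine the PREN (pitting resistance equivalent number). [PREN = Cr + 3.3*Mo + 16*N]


Apply the PREN formula: PREN = Cr + 3.3*Mo + 16*N
PREN = 22.1 + 3.3*5.2 + 16*0.24
PREN = 22.1 + 17.16 + 3.84 = 43.1

43.1


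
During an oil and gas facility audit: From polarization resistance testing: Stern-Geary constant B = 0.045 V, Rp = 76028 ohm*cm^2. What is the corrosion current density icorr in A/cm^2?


Apply the Stern-Geary relation: icorr = B / Rp
icorr = 0.045 / 76028 = 5.919×10^-7 A/cm^2

5.919×10^-7 A/cm^2


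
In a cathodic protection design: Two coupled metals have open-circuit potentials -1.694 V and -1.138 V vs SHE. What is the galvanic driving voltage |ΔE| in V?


Driving voltage is the absolute potential difference.
|ΔE| = |-1.694 − (-1.138)| = 0.556 V

0.556 V


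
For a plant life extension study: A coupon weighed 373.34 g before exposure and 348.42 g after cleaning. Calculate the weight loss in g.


Weight loss = initial − final
WL = 373.34 − 348.42 = 24.92 g

24.92 g


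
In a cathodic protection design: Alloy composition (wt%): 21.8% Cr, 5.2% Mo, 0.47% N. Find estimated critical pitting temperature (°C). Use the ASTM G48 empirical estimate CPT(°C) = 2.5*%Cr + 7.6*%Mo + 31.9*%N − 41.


Apply the ASTM G48 empirical CPT estimate: CPT(°C) = 2.5*%Cr + 7.6*%Mo + 31.9*%N − 41
2.5*21.8 = 54.5; 7.6*5.2 = 39.52; 31.9*0.47 = 14.993
CPT = 54.5 + 39.52 + 14.993 − 41 = 68.013 °C
Rounded to 0.1 °C: CPT ≈ 68.0 °C

68.0 °C


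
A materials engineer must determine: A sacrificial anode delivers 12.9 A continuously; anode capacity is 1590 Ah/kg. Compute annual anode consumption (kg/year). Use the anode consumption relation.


Annual consumption = current * hours per year / capacity
Rate = 12.9 * 8760 / 1590 = 71.1 kg/year

71.1 kg/year


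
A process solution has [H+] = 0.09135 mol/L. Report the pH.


pH = −log10[H+]
pH = −log10(0.09135) = 1.04

1.04


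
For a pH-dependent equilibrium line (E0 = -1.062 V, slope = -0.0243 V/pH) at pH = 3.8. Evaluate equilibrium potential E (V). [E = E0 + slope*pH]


Apply the Pourbaix line equation: E = E0 + slope*pH
E = -1.062 + (-0.0243)*3.8 = -1.062 + (-0.09234) = -1.15434 V
Rounded to 3 decimal places: E = -1.154 V

-1.154 V


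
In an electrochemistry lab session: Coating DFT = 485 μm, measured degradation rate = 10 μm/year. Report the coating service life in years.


Service life = thickness / degradation rate
Life = 485 / 10 = 48.5 years

48.5 years


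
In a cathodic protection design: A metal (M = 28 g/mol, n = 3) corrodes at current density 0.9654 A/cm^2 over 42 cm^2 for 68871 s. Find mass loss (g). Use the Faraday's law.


Apply Faraday's law: m = i*A*t*M / (n*F)
Total charge passed Q = i*A*t = 0.9654*42*68871 = 2792498.6628 C
m = Q*M/(n*F) = 2792498.6628*28/(3*96485) = 270.128 g

270.128 g


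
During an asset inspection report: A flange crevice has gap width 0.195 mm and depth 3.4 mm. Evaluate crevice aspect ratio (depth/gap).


Aspect ratio = depth / gap
Ratio = 3.4 / 0.195 = 17.4

17.4


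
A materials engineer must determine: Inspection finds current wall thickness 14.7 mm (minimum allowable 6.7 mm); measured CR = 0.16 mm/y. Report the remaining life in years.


Apply the remaining-life relation: RL = (t_current − t_min) / CR
RL = (14.7 − 6.7) / 0.16 = 8.0 / 0.16 = 50.0 years

50.0 years


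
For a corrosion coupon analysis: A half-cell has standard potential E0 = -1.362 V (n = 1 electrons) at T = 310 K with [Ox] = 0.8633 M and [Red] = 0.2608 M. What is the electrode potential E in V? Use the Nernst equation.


Apply the Nernst equation: E = E0 + (RT/nF)*ln([Ox]/[Red])
Step 1: RT/nF = 8.314*310/(1*96485) = 0.02671234 V
Step 2: [Ox]/[Red] = 0.8633/0.2608 = 3.310199
Step 3: ln(3.310199) = 1.197008
Step 4: correction = 0.02671234 * 1.197008 = 0.032 V
E = -1.362 + 0.032 = -1.33 V

-1.33 V


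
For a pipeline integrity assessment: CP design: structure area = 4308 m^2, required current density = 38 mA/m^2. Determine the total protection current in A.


I = area * current density, then convert mA → A (÷1000)
I = 4308 * 38 / 1000 = 163.7 A

163.7 A


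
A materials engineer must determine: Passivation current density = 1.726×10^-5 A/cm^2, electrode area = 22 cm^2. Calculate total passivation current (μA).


I = i_pass * A, then convert A → μA (×10^6)
I = 1.726×10^-5 * 22 * 10^6 = 379.72 μA

379.72 μA


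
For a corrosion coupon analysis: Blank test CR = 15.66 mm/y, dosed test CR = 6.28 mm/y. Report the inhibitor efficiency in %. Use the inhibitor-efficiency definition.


Apply the inhibitor-efficiency definition: IE = (CR_blank − CR_inh)/CR_blank × 100
IE = (15.66 − 6.28) / 15.66 × 100
IE = 9.38 / 15.66 × 100 = 59.9 %

59.9 %


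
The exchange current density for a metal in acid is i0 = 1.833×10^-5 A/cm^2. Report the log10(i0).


i0 = 1.833×10^-5 A/cm^2
log10(i0) = -4.737

-4.737


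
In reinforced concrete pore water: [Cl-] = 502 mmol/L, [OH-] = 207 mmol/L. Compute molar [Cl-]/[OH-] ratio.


Threshold parameter = [Cl-] / [OH-] (molar basis; both in mmol/L, so units cancel)
Ratio = 502 / 207 = 2.43

2.43


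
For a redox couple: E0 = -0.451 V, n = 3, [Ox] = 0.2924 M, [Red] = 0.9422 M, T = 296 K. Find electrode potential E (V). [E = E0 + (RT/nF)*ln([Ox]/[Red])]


Apply the Nernst equation: E = E0 + (RT/nF)*ln([Ox]/[Red])
Step 1: RT/nF = 8.314*296/(3*96485) = 0.00850199 V
Step 2: [Ox]/[Red] = 0.2924/0.9422 = 0.310338
Step 3: ln(0.310338) = -1.170093
Step 4: correction = 0.00850199 * -1.170093 = -0.0099 V
E = -0.451 + -0.0099 = -0.4609 V

-0.4609 V


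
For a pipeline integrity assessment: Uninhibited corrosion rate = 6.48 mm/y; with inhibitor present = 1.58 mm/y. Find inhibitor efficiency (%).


Apply the inhibitor-efficiency definition: IE = (CR_blank − CR_inh)/CR_blank × 100
IE = (6.48 − 1.58) / 6.48 × 100
IE = 4.9 / 6.48 × 100 = 75.6 %

75.6 %


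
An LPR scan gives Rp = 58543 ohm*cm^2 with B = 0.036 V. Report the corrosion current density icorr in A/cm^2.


Apply the Stern-Geary relation: icorr = B / Rp
icorr = 0.036 / 58543 = 6.149×10^-7 A/cm^2

6.149×10^-7 A/cm^2


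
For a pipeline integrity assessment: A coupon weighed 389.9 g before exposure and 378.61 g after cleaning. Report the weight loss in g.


Weight loss = initial − final
WL = 389.9 − 378.61 = 11.29 g

11.29 g


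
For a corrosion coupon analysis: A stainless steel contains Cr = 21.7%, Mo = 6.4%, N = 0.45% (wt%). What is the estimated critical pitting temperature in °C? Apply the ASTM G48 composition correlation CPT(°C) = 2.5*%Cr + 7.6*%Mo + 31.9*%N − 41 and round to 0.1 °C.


Apply the ASTM G48 empirical CPT estimate: CPT(°C) = 2.5*%Cr + 7.6*%Mo + 31.9*%N − 41
2.5*21.7 = 54.25; 7.6*6.4 = 48.64; 31.9*0.45 = 14.355
CPT = 54.25 + 48.64 + 14.355 − 41 = 76.245 °C
Rounded to 0.1 °C: CPT ≈ 76.2 °C

76.2 °C


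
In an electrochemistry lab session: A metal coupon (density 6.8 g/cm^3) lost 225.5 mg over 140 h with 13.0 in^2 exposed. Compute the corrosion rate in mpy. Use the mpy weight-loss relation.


Apply the mpy weight-loss relation: CR = 534 * W / (D * A * T)
Numerator: 534 * 225.5 = 120417.0
Denominator: 6.8 * 13.0 * 140 = 12376.0
CR = 120417.0 / 12376.0 = 9.72988 mpy

9.72988 mpy


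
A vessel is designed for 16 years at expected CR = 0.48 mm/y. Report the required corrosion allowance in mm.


Corrosion allowance = CR × design life
CA = 0.48 * 16 = 7.68 mm

7.68 mm


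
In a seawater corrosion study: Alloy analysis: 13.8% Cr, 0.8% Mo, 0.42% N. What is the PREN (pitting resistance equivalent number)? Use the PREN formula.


Apply the PREN formula: PREN = Cr + 3.3*Mo + 16*N
PREN = 13.8 + 3.3*0.8 + 16*0.42
PREN = 13.8 + 2.64 + 6.72 = 23.16

23.16


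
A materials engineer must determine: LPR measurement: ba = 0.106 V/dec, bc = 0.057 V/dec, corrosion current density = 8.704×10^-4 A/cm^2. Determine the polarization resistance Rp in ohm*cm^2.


Apply the Stern-Geary equation: Rp = ba*bc / (2.303*icorr*(ba+bc))
ba*bc = 0.106*0.057 = 0.006042
ba+bc = 0.163; 2.303*icorr*(ba+bc) = 2.303*8.704×10^-4*0.163 = 3.2673859×10^-4
Rp = 0.006042 / 3.2673859×10^-4 = 18.5 ohm*cm^2

18.5 ohm*cm^2


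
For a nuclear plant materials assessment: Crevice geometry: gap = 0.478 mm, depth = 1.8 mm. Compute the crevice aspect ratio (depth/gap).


Aspect ratio = depth / gap
Ratio = 1.8 / 0.478 = 3.8

3.8


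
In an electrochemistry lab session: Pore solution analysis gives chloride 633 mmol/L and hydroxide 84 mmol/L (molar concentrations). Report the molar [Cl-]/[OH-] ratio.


Threshold parameter = [Cl-] / [OH-] (molar basis; both in mmol/L, so units cancel)
Ratio = 633 / 84 = 7.54

7.54


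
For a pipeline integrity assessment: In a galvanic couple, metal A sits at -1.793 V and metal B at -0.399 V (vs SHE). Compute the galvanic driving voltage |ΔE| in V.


Driving voltage is the absolute potential difference.
|ΔE| = |-1.793 − (-0.399)| = 1.394 V

1.394 V


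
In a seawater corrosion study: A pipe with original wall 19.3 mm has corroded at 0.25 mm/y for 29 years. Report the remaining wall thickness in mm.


Remaining wall = original − CR × time
t = 19.3 − 0.25*29 = 19.3 − 7.25 = 12.05 mm

12.05 mm


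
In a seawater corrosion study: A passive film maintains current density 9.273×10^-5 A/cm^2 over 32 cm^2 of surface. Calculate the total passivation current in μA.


I = i_pass * A, then convert A → μA (×10^6)
I = 9.273×10^-5 * 32 * 10^6 = 2967.36 μA

2967.36 μA


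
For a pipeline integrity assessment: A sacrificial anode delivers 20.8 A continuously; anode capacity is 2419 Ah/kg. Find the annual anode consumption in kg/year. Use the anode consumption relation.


Annual consumption = current * hours per year / capacity
Rate = 20.8 * 8760 / 2419 = 75.3 kg/year

75.3 kg/year


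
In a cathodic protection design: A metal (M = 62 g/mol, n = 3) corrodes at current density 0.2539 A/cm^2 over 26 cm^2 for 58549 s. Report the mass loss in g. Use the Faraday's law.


Apply Faraday's law: m = i*A*t*M / (n*F)
Total charge passed Q = i*A*t = 0.2539*26*58549 = 386505.3686 C
m = Q*M/(n*F) = 386505.3686*62/(3*96485) = 82.788 g

82.788 g


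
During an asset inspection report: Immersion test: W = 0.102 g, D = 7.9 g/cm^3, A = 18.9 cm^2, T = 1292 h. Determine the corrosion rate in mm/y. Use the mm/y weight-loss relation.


Apply the mm/y weight-loss relation: CR = 87600 * W / (D * A * T)
Numerator: 87600 * 0.102 = 8935.2
Denominator: 7.9 * 18.9 * 1292 = 192908.52
CR = 8935.2 / 192908.52 = 0.0463 mm/y

0.0463 mm/y


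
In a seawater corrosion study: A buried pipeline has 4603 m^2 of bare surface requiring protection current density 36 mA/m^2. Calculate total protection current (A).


I = area * current density, then convert mA → A (÷1000)
I = 4603 * 36 / 1000 = 165.71 A

165.71 A


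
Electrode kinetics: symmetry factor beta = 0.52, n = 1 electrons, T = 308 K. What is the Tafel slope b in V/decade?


Apply the Tafel slope relation: b = 2.303*R*T/(beta*n*F)
Numerator: 2.303 * 8.314 * 308 = 5897.32
Denominator: 0.52 * 1 * 96485 = 50172.2
b = 5897.32 / 50172.2 = 0.118 V/decade

0.118 V/decade


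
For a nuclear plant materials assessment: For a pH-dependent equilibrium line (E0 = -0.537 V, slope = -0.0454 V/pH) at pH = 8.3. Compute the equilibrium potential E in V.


Apply the Pourbaix line equation: E = E0 + slope*pH
E = -0.537 + (-0.0454)*8.3 = -0.537 + (-0.37682) = -0.91382 V
Rounded to 4 decimal places: E = -0.9138 V

-0.9138 V


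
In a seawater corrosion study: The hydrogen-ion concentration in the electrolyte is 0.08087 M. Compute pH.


pH = −log10[H+]
pH = −log10(0.08087) = 1.09

1.09


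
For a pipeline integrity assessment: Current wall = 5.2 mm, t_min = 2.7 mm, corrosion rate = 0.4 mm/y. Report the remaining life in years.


Apply the remaining-life relation: RL = (t_current − t_min) / CR
RL = (5.2 − 2.7) / 0.4 = 2.5 / 0.4 = 6.3 years

6.3 years


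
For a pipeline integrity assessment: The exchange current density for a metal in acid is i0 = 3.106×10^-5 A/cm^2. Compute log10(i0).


i0 = 3.106×10^-5 A/cm^2
log10(i0) = -4.508

-4.508


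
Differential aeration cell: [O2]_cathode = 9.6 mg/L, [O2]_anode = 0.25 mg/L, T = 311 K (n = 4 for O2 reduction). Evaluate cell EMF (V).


Apply the Nernst concentration-cell relation: E = (RT/nF)*ln(C_cathode/C_anode)
RT/nF = 8.314*311/(4*96485) = 0.00669963 V
ln(9.6/0.25) = 3.64806
E = 0.00669963 * 3.64806 = 0.02444 V

0.02444 V


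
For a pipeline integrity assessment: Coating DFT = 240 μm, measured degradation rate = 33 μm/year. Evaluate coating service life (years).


Service life = thickness / degradation rate
Life = 240 / 33 = 7.3 years

7.3 years


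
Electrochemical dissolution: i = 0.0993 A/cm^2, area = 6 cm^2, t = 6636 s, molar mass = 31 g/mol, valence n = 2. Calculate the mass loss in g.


Apply Faraday's law: m = i*A*t*M / (n*F)
Total charge passed Q = i*A*t = 0.0993*6*6636 = 3953.7288 C
m = Q*M/(n*F) = 3953.7288*31/(2*96485) = 0.6352 g

0.6352 g


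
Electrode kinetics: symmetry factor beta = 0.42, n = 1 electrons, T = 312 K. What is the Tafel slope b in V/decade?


Apply the Tafel slope relation: b = 2.303*R*T/(beta*n*F)
Numerator: 2.303 * 8.314 * 312 = 5973.91
Denominator: 0.42 * 1 * 96485 = 40523.7
b = 5973.91 / 40523.7 = 0.147 V/decade

0.147 V/decade


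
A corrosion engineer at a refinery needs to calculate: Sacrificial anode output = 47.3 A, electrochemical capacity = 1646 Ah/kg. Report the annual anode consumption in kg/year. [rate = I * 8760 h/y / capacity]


Annual consumption = current * hours per year / capacity
Rate = 47.3 * 8760 / 1646 = 251.7 kg/year

251.7 kg/year


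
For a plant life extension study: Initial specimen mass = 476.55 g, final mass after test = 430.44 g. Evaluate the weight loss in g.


Weight loss = initial − final
WL = 476.55 − 430.44 = 46.11 g

46.11 g


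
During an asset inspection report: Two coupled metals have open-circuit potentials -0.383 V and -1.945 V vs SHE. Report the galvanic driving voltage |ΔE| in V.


Driving voltage is the absolute potential difference.
|ΔE| = |-0.383 − (-1.945)| = 1.562 V

1.562 V


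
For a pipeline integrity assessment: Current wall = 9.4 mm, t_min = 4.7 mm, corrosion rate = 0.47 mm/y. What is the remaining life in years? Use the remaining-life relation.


Apply the remaining-life relation: RL = (t_current − t_min) / CR
RL = (9.4 − 4.7) / 0.47 = 4.7 / 0.47 = 10.0 years

10.0 years


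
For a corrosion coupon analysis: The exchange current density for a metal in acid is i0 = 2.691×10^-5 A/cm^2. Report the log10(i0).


i0 = 2.691×10^-5 A/cm^2
log10(i0) = -4.57

-4.57


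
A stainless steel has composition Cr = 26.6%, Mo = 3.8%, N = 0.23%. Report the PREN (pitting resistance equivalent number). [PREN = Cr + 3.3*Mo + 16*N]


Apply the PREN formula: PREN = Cr + 3.3*Mo + 16*N
PREN = 26.6 + 3.3*3.8 + 16*0.23
PREN = 26.6 + 12.54 + 3.68 = 42.82

42.82


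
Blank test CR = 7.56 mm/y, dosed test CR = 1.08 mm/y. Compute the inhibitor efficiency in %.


Apply the inhibitor-efficiency definition: IE = (CR_blank − CR_inh)/CR_blank × 100
IE = (7.56 − 1.08) / 7.56 × 100
IE = 6.48 / 7.56 × 100 = 85.7 %

85.7 %


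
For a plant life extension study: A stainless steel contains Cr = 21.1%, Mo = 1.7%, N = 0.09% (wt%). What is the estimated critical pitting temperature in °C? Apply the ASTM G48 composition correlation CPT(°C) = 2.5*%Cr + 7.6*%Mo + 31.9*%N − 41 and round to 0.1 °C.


Apply the ASTM G48 empirical CPT estimate: CPT(°C) = 2.5*%Cr + 7.6*%Mo + 31.9*%N − 41
2.5*21.1 = 52.75; 7.6*1.7 = 12.92; 31.9*0.09 = 2.871
CPT = 52.75 + 12.92 + 2.871 − 41 = 27.541 °C
Rounded to 0.1 °C: CPT ≈ 27.5 °C

27.5 °C


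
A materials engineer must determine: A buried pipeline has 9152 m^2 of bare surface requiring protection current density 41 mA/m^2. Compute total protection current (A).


I = area * current density, then convert mA → A (÷1000)
I = 9152 * 41 / 1000 = 375.23 A

375.23 A


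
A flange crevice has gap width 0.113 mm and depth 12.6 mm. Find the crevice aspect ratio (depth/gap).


Aspect ratio = depth / gap
Ratio = 12.6 / 0.113 = 111.5

111.5


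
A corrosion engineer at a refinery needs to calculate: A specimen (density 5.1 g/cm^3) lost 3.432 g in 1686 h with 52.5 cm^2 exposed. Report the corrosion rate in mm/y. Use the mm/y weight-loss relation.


Apply the mm/y weight-loss relation: CR = 87600 * W / (D * A * T)
Numerator: 87600 * 3.432 = 300643.2
Denominator: 5.1 * 52.5 * 1686 = 451426.5
CR = 300643.2 / 451426.5 = 0.666 mm/y

0.666 mm/y


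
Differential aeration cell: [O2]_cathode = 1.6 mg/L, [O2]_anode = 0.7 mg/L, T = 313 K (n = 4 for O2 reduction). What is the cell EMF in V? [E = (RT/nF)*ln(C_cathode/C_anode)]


Apply the Nernst concentration-cell relation: E = (RT/nF)*ln(C_cathode/C_anode)
RT/nF = 8.314*313/(4*96485) = 0.00674271 V
ln(1.6/0.7) = 0.82668
E = 0.00674271 * 0.82668 = 0.00557 V

0.00557 V


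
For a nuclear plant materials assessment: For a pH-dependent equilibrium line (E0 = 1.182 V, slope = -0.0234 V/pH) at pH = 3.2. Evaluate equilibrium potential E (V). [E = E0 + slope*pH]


Apply the Pourbaix line equation: E = E0 + slope*pH
E = 1.182 + (-0.0234)*3.2 = 1.182 + (-0.07488) = 1.10712 V
Rounded to 4 decimal places: E = 1.1071 V

1.1071 V


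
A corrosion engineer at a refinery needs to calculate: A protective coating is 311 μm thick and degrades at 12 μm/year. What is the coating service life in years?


Service life = thickness / degradation rate
Life = 311 / 12 = 25.9 years

25.9 years


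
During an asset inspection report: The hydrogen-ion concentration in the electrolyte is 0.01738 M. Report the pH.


pH = −log10[H+]
pH = −log10(0.01738) = 1.76

1.76


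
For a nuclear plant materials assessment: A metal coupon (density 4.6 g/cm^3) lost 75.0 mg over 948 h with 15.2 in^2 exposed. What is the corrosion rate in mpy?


Apply the mpy weight-loss relation: CR = 534 * W / (D * A * T)
Numerator: 534 * 75.0 = 40050.0
Denominator: 4.6 * 15.2 * 948 = 66284.16
CR = 40050.0 / 66284.16 = 0.6042 mpy

0.6042 mpy


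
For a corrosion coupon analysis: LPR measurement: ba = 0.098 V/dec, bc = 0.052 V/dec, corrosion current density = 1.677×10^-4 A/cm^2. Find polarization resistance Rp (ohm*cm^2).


Apply the Stern-Geary equation: Rp = ba*bc / (2.303*icorr*(ba+bc))
ba*bc = 0.098*0.052 = 0.005096
ba+bc = 0.15; 2.303*icorr*(ba+bc) = 2.303*1.677×10^-4*0.15 = 5.7931965×10^-5
Rp = 0.005096 / 5.7931965×10^-5 = 87.97 ohm*cm^2

87.97 ohm*cm^2


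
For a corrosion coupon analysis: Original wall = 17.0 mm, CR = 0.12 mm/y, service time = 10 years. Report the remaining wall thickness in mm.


Remaining wall = original − CR × time
t = 17.0 − 0.12*10 = 17.0 − 1.2 = 15.8 mm

15.8 mm


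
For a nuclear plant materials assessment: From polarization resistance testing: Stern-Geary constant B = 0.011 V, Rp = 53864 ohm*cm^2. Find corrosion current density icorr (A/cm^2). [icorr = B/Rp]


Apply the Stern-Geary relation: icorr = B / Rp
icorr = 0.011 / 53864 = 2.042×10^-7 A/cm^2

2.042×10^-7 A/cm^2


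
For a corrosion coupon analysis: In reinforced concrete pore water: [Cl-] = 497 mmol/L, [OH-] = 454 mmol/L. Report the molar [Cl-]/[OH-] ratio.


Threshold parameter = [Cl-] / [OH-] (molar basis; both in mmol/L, so units cancel)
Ratio = 497 / 454 = 1.09

1.09


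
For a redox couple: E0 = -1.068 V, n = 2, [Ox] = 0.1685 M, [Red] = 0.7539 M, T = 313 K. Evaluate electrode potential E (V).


Apply the Nernst equation: E = E0 + (RT/nF)*ln([Ox]/[Red])
Step 1: RT/nF = 8.314*313/(2*96485) = 0.01348542 V
Step 2: [Ox]/[Red] = 0.1685/0.7539 = 0.223504
Step 3: ln(0.223504) = -1.498326
Step 4: correction = 0.01348542 * -1.498326 = -0.0202 V
E = -1.068 + -0.0202 = -1.0882 V

-1.0882 V


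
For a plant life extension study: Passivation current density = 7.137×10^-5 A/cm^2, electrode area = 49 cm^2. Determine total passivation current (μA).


I = i_pass * A, then convert A → μA (×10^6)
I = 7.137×10^-5 * 49 * 10^6 = 3497.13 μA

3497.13 μA


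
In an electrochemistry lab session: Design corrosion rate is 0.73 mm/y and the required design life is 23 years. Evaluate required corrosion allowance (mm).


Corrosion allowance = CR × design life
CA = 0.73 * 23 = 16.79 mm

16.79 mm


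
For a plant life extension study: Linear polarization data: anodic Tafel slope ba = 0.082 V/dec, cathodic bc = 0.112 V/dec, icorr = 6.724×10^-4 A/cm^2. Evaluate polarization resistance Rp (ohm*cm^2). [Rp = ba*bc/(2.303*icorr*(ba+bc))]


Apply the Stern-Geary equation: Rp = ba*bc / (2.303*icorr*(ba+bc))
ba*bc = 0.082*0.112 = 0.009184
ba+bc = 0.194; 2.303*icorr*(ba+bc) = 2.303*6.724×10^-4*0.194 = 3.0041622×10^-4
Rp = 0.009184 / 3.0041622×10^-4 = 30.6 ohm*cm^2

30.6 ohm*cm^2


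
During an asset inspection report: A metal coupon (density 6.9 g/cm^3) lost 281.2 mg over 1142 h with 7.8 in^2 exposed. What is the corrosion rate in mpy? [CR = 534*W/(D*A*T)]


Apply the mpy weight-loss relation: CR = 534 * W / (D * A * T)
Numerator: 534 * 281.2 = 150160.8
Denominator: 6.9 * 7.8 * 1142 = 61462.44
CR = 150160.8 / 61462.44 = 2.44313 mpy

2.44313 mpy


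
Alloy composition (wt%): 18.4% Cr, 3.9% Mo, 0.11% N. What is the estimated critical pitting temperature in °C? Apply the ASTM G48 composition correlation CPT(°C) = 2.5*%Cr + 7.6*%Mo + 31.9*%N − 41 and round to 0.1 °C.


Apply the ASTM G48 empirical CPT estimate: CPT(°C) = 2.5*%Cr + 7.6*%Mo + 31.9*%N − 41
2.5*18.4 = 46; 7.6*3.9 = 29.64; 31.9*0.11 = 3.509
CPT = 46 + 29.64 + 3.509 − 41 = 38.149 °C
Rounded to 0.1 °C: CPT ≈ 38.1 °C

38.1 °C


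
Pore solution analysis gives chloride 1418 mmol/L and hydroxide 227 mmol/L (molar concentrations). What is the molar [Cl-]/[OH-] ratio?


Threshold parameter = [Cl-] / [OH-] (molar basis; both in mmol/L, so units cancel)
Ratio = 1418 / 227 = 6.25

6.25


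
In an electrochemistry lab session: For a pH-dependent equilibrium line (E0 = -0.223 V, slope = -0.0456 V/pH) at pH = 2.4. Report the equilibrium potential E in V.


Apply the Pourbaix line equation: E = E0 + slope*pH
E = -0.223 + (-0.0456)*2.4 = -0.223 + (-0.10944) = -0.33244 V
Rounded to 3 decimal places: E = -0.332 V

-0.332 V


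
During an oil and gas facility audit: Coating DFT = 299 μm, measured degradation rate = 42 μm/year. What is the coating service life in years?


Service life = thickness / degradation rate
Life = 299 / 42 = 7.1 years

7.1 years


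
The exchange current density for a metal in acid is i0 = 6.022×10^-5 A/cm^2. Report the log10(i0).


i0 = 6.022×10^-5 A/cm^2
log10(i0) = -4.22

-4.22


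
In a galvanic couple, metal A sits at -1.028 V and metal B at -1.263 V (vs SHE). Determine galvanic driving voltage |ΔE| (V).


Driving voltage is the absolute potential difference.
|ΔE| = |-1.028 − (-1.263)| = 0.235 V

0.235 V


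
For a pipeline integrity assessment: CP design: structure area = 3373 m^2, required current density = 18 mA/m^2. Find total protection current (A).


I = area * current density, then convert mA → A (÷1000)
I = 3373 * 18 / 1000 = 60.71 A

60.71 A


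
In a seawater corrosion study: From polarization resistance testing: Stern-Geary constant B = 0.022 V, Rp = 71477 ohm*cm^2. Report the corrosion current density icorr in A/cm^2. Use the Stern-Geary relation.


Apply the Stern-Geary relation: icorr = B / Rp
icorr = 0.022 / 71477 = 3.078×10^-7 A/cm^2

3.078×10^-7 A/cm^2


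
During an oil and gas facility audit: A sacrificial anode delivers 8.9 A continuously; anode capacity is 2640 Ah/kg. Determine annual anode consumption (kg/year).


Annual consumption = current * hours per year / capacity
Rate = 8.9 * 8760 / 2640 = 29.5 kg/year

29.5 kg/year


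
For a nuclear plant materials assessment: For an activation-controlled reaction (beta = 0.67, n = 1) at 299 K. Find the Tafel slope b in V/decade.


Apply the Tafel slope relation: b = 2.303*R*T/(beta*n*F)
Numerator: 2.303 * 8.314 * 299 = 5725.0
Denominator: 0.67 * 1 * 96485 = 64644.95
b = 5725.0 / 64644.95 = 0.089 V/decade

0.089 V/decade


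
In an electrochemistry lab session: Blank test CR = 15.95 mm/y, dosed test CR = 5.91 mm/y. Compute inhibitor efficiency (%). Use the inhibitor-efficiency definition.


Apply the inhibitor-efficiency definition: IE = (CR_blank − CR_inh)/CR_blank × 100
IE = (15.95 − 5.91) / 15.95 × 100
IE = 10.04 / 15.95 × 100 = 62.9 %

62.9 %


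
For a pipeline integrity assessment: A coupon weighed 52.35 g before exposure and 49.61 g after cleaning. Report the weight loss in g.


Weight loss = initial − final
WL = 52.35 − 49.61 = 2.74 g

2.74 g


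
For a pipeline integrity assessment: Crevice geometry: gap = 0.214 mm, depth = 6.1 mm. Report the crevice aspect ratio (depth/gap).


Aspect ratio = depth / gap
Ratio = 6.1 / 0.214 = 28.5

28.5


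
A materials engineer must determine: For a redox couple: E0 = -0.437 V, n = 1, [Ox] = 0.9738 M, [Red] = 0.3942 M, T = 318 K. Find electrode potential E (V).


Apply the Nernst equation: E = E0 + (RT/nF)*ln([Ox]/[Red])
Step 1: RT/nF = 8.314*318/(1*96485) = 0.02740169 V
Step 2: [Ox]/[Red] = 0.9738/0.3942 = 2.47032
Step 3: ln(2.47032) = 0.904348
Step 4: correction = 0.02740169 * 0.904348 = 0.025 V
E = -0.437 + 0.025 = -0.412 V

-0.412 V


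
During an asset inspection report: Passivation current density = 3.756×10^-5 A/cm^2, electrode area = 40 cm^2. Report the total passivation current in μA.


I = i_pass * A, then convert A → μA (×10^6)
I = 3.756×10^-5 * 40 * 10^6 = 1502.4 μA

1502.4 μA


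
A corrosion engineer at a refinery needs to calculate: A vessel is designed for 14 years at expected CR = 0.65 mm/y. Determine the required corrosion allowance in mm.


Corrosion allowance = CR × design life
CA = 0.65 * 14 = 9.1 mm

9.1 mm


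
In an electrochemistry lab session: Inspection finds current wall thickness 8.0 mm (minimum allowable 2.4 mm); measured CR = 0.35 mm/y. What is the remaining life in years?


Apply the remaining-life relation: RL = (t_current − t_min) / CR
RL = (8.0 − 2.4) / 0.35 = 5.6 / 0.35 = 16.0 years

16.0 years


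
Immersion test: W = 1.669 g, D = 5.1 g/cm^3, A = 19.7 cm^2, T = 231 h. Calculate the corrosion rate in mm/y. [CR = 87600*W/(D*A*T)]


Apply the mm/y weight-loss relation: CR = 87600 * W / (D * A * T)
Numerator: 87600 * 1.669 = 146204.4
Denominator: 5.1 * 19.7 * 231 = 23208.57
CR = 146204.4 / 23208.57 = 6.29959 mm/y

6.29959 mm/y


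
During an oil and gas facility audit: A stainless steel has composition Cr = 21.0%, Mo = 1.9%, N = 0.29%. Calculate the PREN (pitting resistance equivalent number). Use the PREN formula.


Apply the PREN formula: PREN = Cr + 3.3*Mo + 16*N
PREN = 21.0 + 3.3*1.9 + 16*0.29
PREN = 21.0 + 6.27 + 4.64 = 31.91

31.91


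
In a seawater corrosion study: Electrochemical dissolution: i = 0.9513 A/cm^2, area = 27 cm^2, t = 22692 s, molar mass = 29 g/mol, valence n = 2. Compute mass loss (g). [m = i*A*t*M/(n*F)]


Apply Faraday's law: m = i*A*t*M / (n*F)
Total charge passed Q = i*A*t = 0.9513*27*22692 = 582846.2892 C
m = Q*M/(n*F) = 582846.2892*29/(2*96485) = 87.59156 g

87.59156 g


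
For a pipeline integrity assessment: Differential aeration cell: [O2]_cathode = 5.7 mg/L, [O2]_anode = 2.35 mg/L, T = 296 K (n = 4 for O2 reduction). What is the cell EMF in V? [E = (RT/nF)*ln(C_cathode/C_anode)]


Apply the Nernst concentration-cell relation: E = (RT/nF)*ln(C_cathode/C_anode)
RT/nF = 8.314*296/(4*96485) = 0.00637649 V
ln(5.7/2.35) = 0.88605
E = 0.00637649 * 0.88605 = 0.00565 V

0.00565 V


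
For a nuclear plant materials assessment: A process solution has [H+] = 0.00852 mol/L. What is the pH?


pH = −log10[H+]
pH = −log10(0.00852) = 2.07

2.07


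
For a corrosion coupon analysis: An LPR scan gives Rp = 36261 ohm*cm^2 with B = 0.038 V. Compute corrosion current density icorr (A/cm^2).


Apply the Stern-Geary relation: icorr = B / Rp
icorr = 0.038 / 36261 = 1.048×10^-6 A/cm^2

1.048×10^-6 A/cm^2


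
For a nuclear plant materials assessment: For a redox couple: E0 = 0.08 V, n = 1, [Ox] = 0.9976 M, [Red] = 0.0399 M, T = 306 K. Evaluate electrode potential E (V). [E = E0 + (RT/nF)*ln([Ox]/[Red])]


Apply the Nernst equation: E = E0 + (RT/nF)*ln([Ox]/[Red])
Step 1: RT/nF = 8.314*306/(1*96485) = 0.02636766 V
Step 2: [Ox]/[Red] = 0.9976/0.0399 = 25.002506
Step 3: ln(25.002506) = 3.218976
Step 4: correction = 0.02636766 * 3.218976 = 0.085 V
E = 0.08 + 0.085 = 0.165 V

0.165 V


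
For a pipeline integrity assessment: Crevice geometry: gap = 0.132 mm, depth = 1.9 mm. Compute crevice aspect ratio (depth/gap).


Aspect ratio = depth / gap
Ratio = 1.9 / 0.132 = 14.4

14.4


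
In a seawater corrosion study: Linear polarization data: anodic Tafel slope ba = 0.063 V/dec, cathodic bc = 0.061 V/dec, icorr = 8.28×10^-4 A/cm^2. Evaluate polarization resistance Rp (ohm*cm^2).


Apply the Stern-Geary equation: Rp = ba*bc / (2.303*icorr*(ba+bc))
ba*bc = 0.063*0.061 = 0.003843
ba+bc = 0.124; 2.303*icorr*(ba+bc) = 2.303*8.28×10^-4*0.124 = 2.3645362×10^-4
Rp = 0.003843 / 2.3645362×10^-4 = 16.3 ohm*cm^2

16.3 ohm*cm^2


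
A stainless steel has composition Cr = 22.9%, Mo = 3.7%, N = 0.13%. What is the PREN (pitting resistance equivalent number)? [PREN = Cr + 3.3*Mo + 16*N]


Apply the PREN formula: PREN = Cr + 3.3*Mo + 16*N
PREN = 22.9 + 3.3*3.7 + 16*0.13
PREN = 22.9 + 12.21 + 2.08 = 37.19

37.19


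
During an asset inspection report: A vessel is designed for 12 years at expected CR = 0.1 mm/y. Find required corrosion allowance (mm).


Corrosion allowance = CR × design life
CA = 0.1 * 12 = 1.2 mm

1.2 mm


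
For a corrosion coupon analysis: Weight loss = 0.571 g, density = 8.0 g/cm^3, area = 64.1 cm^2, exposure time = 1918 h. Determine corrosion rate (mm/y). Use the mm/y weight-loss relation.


Apply the mm/y weight-loss relation: CR = 87600 * W / (D * A * T)
Numerator: 87600 * 0.571 = 50019.6
Denominator: 8.0 * 64.1 * 1918 = 983550.4
CR = 50019.6 / 983550.4 = 0.050856 mm/y

0.050856 mm/y


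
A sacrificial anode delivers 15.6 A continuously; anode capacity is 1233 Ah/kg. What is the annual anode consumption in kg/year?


Annual consumption = current * hours per year / capacity
Rate = 15.6 * 8760 / 1233 = 110.8 kg/year

110.8 kg/year


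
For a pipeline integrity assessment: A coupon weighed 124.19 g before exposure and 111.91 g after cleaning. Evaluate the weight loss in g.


Weight loss = initial − final
WL = 124.19 − 111.91 = 12.28 g

12.28 g


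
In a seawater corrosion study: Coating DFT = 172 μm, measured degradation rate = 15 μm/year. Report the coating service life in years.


Service life = thickness / degradation rate
Life = 172 / 15 = 11.5 years

11.5 years


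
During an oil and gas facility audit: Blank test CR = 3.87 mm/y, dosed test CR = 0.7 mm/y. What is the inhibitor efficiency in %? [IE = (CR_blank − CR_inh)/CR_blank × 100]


Apply the inhibitor-efficiency definition: IE = (CR_blank − CR_inh)/CR_blank × 100
IE = (3.87 − 0.7) / 3.87 × 100
IE = 3.17 / 3.87 × 100 = 81.9 %

81.9 %


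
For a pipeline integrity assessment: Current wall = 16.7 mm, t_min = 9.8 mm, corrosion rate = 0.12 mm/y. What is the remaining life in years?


Apply the remaining-life relation: RL = (t_current − t_min) / CR
RL = (16.7 − 9.8) / 0.12 = 6.9 / 0.12 = 57.5 years

57.5 years


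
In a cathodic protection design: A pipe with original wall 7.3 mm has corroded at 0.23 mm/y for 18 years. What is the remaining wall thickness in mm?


Remaining wall = original − CR × time
t = 7.3 − 0.23*18 = 7.3 − 4.14 = 3.16 mm

3.16 mm


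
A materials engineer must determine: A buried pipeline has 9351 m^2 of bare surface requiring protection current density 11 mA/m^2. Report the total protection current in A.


I = area * current density, then convert mA → A (÷1000)
I = 9351 * 11 / 1000 = 102.86 A

102.86 A


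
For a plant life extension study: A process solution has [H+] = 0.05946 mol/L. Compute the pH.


pH = −log10[H+]
pH = −log10(0.05946) = 1.23

1.23


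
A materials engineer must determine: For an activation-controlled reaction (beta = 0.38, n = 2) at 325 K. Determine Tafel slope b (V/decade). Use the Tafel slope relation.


Apply the Tafel slope relation: b = 2.303*R*T/(beta*n*F)
Numerator: 2.303 * 8.314 * 325 = 6222.82
Denominator: 0.38 * 2 * 96485 = 73328.6
b = 6222.82 / 73328.6 = 0.0849 V/decade

0.0849 V/decade


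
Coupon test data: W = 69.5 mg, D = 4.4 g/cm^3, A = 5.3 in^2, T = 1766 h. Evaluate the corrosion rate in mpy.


Apply the mpy weight-loss relation: CR = 534 * W / (D * A * T)
Numerator: 534 * 69.5 = 37113.0
Denominator: 4.4 * 5.3 * 1766 = 41183.12
CR = 37113.0 / 41183.12 = 0.90117 mpy

0.90117 mpy


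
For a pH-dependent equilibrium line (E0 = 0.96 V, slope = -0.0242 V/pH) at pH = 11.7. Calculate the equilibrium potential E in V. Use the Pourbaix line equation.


Apply the Pourbaix line equation: E = E0 + slope*pH
E = 0.96 + (-0.0242)*11.7 = 0.96 + (-0.28314) = 0.67686 V
Rounded to 3 decimal places: E = 0.677 V

0.677 V


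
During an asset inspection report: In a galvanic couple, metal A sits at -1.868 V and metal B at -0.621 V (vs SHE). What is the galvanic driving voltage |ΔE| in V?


Driving voltage is the absolute potential difference.
|ΔE| = |-1.868 − (-0.621)| = 1.247 V

1.247 V


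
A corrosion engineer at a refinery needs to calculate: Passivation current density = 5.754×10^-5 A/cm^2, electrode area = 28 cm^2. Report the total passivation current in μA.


I = i_pass * A, then convert A → μA (×10^6)
I = 5.754×10^-5 * 28 * 10^6 = 1611.12 μA

1611.12 μA


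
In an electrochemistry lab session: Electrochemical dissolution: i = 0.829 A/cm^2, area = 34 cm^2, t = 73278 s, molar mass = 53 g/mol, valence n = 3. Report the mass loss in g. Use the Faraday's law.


Apply Faraday's law: m = i*A*t*M / (n*F)
Total charge passed Q = i*A*t = 0.829*34*73278 = 2065413.708 C
m = Q*M/(n*F) = 2065413.708*53/(3*96485) = 378.183 g

378.183 g


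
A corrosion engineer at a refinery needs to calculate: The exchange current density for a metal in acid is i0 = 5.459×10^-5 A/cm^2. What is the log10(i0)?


i0 = 5.459×10^-5 A/cm^2
log10(i0) = -4.263

-4.263


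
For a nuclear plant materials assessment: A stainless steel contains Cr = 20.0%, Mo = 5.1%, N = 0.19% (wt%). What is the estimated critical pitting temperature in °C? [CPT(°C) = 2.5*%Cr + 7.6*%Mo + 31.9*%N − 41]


Apply the ASTM G48 empirical CPT estimate: CPT(°C) = 2.5*%Cr + 7.6*%Mo + 31.9*%N − 41
2.5*20.0 = 50; 7.6*5.1 = 38.76; 31.9*0.19 = 6.061
CPT = 50 + 38.76 + 6.061 − 41 = 53.821 °C
Rounded to 0.1 °C: CPT ≈ 53.8 °C

53.8 °C


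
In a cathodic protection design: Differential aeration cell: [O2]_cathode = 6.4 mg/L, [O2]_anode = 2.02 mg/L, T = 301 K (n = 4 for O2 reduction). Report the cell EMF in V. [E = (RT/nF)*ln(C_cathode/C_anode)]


Apply the Nernst concentration-cell relation: E = (RT/nF)*ln(C_cathode/C_anode)
RT/nF = 8.314*301/(4*96485) = 0.0064842 V
ln(6.4/2.02) = 1.1532
E = 0.0064842 * 1.1532 = 0.00748 V

0.00748 V


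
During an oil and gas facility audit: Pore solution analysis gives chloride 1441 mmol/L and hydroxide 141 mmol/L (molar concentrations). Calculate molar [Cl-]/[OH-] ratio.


Threshold parameter = [Cl-] / [OH-] (molar basis; both in mmol/L, so units cancel)
Ratio = 1441 / 141 = 10.22

10.22


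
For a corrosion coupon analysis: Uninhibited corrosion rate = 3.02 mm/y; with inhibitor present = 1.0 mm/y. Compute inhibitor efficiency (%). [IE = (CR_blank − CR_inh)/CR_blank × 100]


Apply the inhibitor-efficiency definition: IE = (CR_blank − CR_inh)/CR_blank × 100
IE = (3.02 − 1.0) / 3.02 × 100
IE = 2.02 / 3.02 × 100 = 66.9 %

66.9 %


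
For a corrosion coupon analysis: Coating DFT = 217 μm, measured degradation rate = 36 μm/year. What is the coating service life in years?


Service life = thickness / degradation rate
Life = 217 / 36 = 6.0 years

6.0 years


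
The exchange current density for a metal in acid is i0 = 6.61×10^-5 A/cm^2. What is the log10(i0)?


i0 = 6.61×10^-5 A/cm^2
log10(i0) = -4.18

-4.18


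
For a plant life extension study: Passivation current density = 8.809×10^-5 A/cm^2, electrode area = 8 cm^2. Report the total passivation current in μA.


I = i_pass * A, then convert A → μA (×10^6)
I = 8.809×10^-5 * 8 * 10^6 = 704.72 μA

704.72 μA


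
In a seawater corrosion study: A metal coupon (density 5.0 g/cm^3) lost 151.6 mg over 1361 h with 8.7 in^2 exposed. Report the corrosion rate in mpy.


Apply the mpy weight-loss relation: CR = 534 * W / (D * A * T)
Numerator: 534 * 151.6 = 80954.4
Denominator: 5.0 * 8.7 * 1361 = 59203.5
CR = 80954.4 / 59203.5 = 1.36739 mpy

1.36739 mpy


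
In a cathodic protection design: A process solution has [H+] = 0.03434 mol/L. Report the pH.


pH = −log10[H+]
pH = −log10(0.03434) = 1.46

1.46


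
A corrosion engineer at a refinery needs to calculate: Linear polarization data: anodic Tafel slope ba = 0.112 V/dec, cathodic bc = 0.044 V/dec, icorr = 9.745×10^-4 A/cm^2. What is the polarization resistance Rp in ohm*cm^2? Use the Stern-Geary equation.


Apply the Stern-Geary equation: Rp = ba*bc / (2.303*icorr*(ba+bc))
ba*bc = 0.112*0.044 = 0.004928
ba+bc = 0.156; 2.303*icorr*(ba+bc) = 2.303*9.745×10^-4*0.156 = 3.5010667×10^-4
Rp = 0.004928 / 3.5010667×10^-4 = 14.1 ohm*cm^2

14.1 ohm*cm^2


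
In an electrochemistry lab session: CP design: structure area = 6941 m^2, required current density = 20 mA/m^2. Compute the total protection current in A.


I = area * current density, then convert mA → A (÷1000)
I = 6941 * 20 / 1000 = 138.82 A

138.82 A


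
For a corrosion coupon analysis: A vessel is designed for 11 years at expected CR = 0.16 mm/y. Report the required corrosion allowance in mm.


Corrosion allowance = CR × design life
CA = 0.16 * 11 = 1.76 mm

1.76 mm


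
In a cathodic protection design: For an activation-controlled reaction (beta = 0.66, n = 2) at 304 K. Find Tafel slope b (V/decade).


Apply the Tafel slope relation: b = 2.303*R*T/(beta*n*F)
Numerator: 2.303 * 8.314 * 304 = 5820.73
Denominator: 0.66 * 2 * 96485 = 127360.2
b = 5820.73 / 127360.2 = 0.0457 V/decade

0.0457 V/decade


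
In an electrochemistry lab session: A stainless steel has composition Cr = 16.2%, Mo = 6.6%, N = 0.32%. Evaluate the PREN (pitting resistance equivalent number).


Apply the PREN formula: PREN = Cr + 3.3*Mo + 16*N
PREN = 16.2 + 3.3*6.6 + 16*0.32
PREN = 16.2 + 21.78 + 5.12 = 43.1

43.1


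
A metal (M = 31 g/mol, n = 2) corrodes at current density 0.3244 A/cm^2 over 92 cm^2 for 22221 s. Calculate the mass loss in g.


Apply Faraday's law: m = i*A*t*M / (n*F)
Total charge passed Q = i*A*t = 0.3244*92*22221 = 663181.3008 C
m = Q*M/(n*F) = 663181.3008*31/(2*96485) = 106.5379 g

106.5379 g


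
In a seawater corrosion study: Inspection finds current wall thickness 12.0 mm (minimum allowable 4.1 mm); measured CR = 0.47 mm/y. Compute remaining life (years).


Apply the remaining-life relation: RL = (t_current − t_min) / CR
RL = (12.0 − 4.1) / 0.47 = 7.9 / 0.47 = 16.8 years

16.8 years


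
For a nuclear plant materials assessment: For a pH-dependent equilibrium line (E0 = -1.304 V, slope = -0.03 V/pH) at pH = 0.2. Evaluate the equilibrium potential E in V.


Apply the Pourbaix line equation: E = E0 + slope*pH
E = -1.304 + (-0.03)*0.2 = -1.304 + (-0.006) = -1.31 V
Rounded to 3 decimal places: E = -1.310 V

-1.310 V
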